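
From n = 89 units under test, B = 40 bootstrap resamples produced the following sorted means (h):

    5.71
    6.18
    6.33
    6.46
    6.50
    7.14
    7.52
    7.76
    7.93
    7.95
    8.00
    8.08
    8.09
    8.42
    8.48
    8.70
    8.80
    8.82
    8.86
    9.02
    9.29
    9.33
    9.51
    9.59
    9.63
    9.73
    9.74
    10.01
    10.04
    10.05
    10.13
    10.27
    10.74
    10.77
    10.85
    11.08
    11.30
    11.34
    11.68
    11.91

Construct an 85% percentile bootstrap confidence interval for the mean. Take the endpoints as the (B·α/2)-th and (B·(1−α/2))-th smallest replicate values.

α = 0.15; lower rank = 40 × 0.075 = 3; upper rank = 40 × 0.925 = 37.
The 3rd smallest replicate is 6.33; the 37th is 11.30.

(6.33, 11.30)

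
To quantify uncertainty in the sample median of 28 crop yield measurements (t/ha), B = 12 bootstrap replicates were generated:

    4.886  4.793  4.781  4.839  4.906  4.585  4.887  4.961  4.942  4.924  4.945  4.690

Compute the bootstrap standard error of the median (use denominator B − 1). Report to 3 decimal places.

Bootstrap SE is the standard deviation of the 12 replicate medians.
Mean of replicates: (4.886 + 4.793 + 4.781 + 4.839 + 4.906 + 4.585 + 4.887 + 4.961 + 4.942 + 4.924 + 4.945 + 4.690) / 12 = 58.1390 / 12 = 4.8449
Sum of squared deviations: (+0.0411)² + (−0.0519)² + (−0.0639)² + (−0.0059)² + (+0.0611)² + (−0.2599)² + (+0.0421)² + (+0.1161)² + (+0.0971)² + (+0.0791)² + (+0.1001)² + (−0.1549)² = 0.1447
Variance = 0.1447 / 11 = 0.0132
SE* = √0.0132

SE* = 0.115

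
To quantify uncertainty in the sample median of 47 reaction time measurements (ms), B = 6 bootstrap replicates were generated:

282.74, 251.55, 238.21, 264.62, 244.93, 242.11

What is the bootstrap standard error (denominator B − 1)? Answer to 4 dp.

SE* = 16.8388

Bootstrap SE is the standard deviation of the 6 replicate medians.
Mean of replicates: (282.74 + 251.55 + 238.21 + 264.62 + 244.93 + 242.11) / 6 = 1524.16000 / 6 = 254.02667
Sum of squared deviations: (+28.71333)² + (−2.47667)² + (−15.81667)² + (+10.59333)² + (−9.09667)² + (−11.91667)² = 1417.73133
Variance = 1417.73133 / 5 = 283.54627
SE* = √283.54627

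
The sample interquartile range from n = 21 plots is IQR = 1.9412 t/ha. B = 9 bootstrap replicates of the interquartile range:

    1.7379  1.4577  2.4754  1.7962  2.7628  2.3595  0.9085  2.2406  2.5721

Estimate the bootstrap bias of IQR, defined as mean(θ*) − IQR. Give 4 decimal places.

bias = +0.0933

mean(θ*) = (1.7379 + 1.4577 + 2.4754 + 1.7962 + 2.7628 + 2.3595 + 0.9085 + 2.2406 + 2.5721) / 9 = 2.03452
bias = 2.03452 − 1.9412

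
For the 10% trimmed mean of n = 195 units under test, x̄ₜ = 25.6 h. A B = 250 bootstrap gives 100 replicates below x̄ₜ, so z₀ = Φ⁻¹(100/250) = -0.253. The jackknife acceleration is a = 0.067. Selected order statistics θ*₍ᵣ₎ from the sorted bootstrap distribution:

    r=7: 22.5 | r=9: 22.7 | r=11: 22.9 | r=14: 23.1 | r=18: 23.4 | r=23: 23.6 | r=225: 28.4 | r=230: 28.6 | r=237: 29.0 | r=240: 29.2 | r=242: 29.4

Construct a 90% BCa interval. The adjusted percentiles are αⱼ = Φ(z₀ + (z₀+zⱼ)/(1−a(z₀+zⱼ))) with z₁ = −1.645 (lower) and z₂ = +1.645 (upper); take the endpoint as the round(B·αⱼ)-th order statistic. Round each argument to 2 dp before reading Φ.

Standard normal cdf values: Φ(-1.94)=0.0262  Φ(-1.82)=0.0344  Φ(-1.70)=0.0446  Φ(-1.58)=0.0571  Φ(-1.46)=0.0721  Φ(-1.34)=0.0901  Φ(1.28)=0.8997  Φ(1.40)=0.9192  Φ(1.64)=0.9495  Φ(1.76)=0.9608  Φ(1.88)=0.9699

Lower: z₀ + z₁ = -0.253 + (-1.645) = -1.898; 1 − a(z₀+z₁) = 1 − (0.067)(-1.898) = 1.1272; argument = -0.253 + (-1.898)/1.1272 = -1.9369 → -1.94.
α₁ = Φ(-1.94) = 0.0262; rank = round(250 × 0.0262) = 7; θ*₍7₎ = 22.5.
Upper: z₀ + z₂ = 1.392; 1 − a(z₀+z₂) = 0.9067; argument = 1.2822 → 1.28; α₂ = 0.8997; rank = 225; θ*₍225₎ = 28.4.

(22.5, 28.4)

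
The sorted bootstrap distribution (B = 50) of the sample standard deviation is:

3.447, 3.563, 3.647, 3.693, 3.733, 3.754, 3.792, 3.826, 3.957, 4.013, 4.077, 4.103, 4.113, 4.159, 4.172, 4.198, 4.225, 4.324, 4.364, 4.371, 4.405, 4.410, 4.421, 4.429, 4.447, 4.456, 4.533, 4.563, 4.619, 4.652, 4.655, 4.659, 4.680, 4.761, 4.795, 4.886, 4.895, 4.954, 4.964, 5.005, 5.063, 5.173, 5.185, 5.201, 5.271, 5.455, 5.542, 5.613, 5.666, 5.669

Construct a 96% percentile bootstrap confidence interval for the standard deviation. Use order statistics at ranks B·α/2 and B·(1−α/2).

(3.447, 5.666)

α = 0.04; lower rank = 50 × 0.020 = 1; upper rank = 50 × 0.980 = 49.
The 1st smallest replicate is 3.447; the 49th is 5.666.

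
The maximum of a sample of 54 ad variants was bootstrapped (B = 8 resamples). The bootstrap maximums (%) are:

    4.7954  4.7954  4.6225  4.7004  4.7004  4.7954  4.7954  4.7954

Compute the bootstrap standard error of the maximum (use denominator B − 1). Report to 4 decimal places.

Bootstrap SE is the standard deviation of the 8 replicate maximums.
Mean of replicates: (4.7954 + 4.7954 + 4.6225 + 4.7004 + 4.7004 + 4.7954 + 4.7954 + 4.7954) / 8 = 38.00030 / 8 = 4.75004
Sum of squared deviations: (+0.04536)² + (+0.04536)² + (−0.12754)² + (−0.04964)² + (−0.04964)² + (+0.04536)² + (+0.04536)² + (+0.04536)² = 0.03148
Variance = 0.03148 / 7 = 0.00450
SE* = √0.00450

SE* = 0.0671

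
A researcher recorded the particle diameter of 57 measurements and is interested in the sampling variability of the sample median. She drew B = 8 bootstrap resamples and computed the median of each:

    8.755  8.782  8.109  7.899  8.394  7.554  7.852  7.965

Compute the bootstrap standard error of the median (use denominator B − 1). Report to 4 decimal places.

SE* = 0.4418

Bootstrap SE is the standard deviation of the 8 replicate medians.
Mean of replicates: (8.755 + 8.782 + 8.109 + 7.899 + 8.394 + 7.554 + 7.852 + 7.965) / 8 = 65.31000 / 8 = 8.16375
Sum of squared deviations: (+0.59125)² + (+0.61825)² + (−0.05475)² + (−0.26475)² + (+0.23025)² + (−0.60975)² + (−0.31175)² + (−0.19875)² = 1.36640
Variance = 1.36640 / 7 = 0.19520
SE* = √0.19520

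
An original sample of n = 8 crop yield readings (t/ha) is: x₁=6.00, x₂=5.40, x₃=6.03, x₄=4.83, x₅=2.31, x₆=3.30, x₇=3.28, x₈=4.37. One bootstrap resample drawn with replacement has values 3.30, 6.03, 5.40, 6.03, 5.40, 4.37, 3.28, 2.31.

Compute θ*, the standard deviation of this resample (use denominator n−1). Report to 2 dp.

Mean = 4.5150; sum of squared deviations = 14.0414
s² = 14.0414 / 7 = 2.0059
s = √2.0059 = 1.42

θ* = 1.42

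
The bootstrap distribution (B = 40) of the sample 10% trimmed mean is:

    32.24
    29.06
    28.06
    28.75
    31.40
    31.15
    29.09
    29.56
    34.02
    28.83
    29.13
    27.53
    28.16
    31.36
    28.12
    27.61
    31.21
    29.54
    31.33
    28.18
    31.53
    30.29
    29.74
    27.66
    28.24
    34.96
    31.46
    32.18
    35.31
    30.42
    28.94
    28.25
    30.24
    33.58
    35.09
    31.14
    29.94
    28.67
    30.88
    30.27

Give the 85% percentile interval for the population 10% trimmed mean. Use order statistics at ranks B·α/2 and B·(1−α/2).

(27.66, 34.02)

Sorted replicates: 27.53, 27.61, 27.66, 28.06, 28.12, 28.16, 28.18, 28.24, 28.25, 28.67, 28.75, 28.83, 28.94, 29.06, 29.09, 29.13, 29.54, 29.56, 29.74, 29.94, 30.24, 30.27, 30.29, 30.42, 30.88, 31.14, 31.15, 31.21, 31.33, 31.36, 31.40, 31.46, 31.53, 32.18, 32.24, 33.58, 34.02, 34.96, 35.09, 35.31
α = 0.15; lower rank = 40 × 0.075 = 3; upper rank = 40 × 0.925 = 37.
The 3rd smallest replicate is 27.66; the 37th is 34.02.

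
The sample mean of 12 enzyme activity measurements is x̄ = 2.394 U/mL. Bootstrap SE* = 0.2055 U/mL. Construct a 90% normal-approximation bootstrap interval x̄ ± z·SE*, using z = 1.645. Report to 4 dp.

(2.0560, 2.7320)

Margin = 1.645 × 0.2055 = 0.33805
Interval: 2.394 ± 0.33805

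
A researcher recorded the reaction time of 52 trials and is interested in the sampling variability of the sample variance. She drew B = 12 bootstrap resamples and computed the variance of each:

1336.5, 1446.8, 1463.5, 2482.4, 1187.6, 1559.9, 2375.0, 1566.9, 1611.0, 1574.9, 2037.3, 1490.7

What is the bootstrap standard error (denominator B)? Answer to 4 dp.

SE* = 386.7636

Bootstrap SE is the standard deviation of the 12 replicate variances.
Mean of replicates: (1336.5 + 1446.8 + 1463.5 + 2482.4 + 1187.6 + 1559.9 + 2375.0 + 1566.9 + 1611.0 + 1574.9 + 2037.3 + 1490.7) / 12 = 20132.50000 / 12 = 1677.70833
Sum of squared deviations: (−341.20833)² + (−230.90833)² + (−214.20833)² + (+804.69167)² + (−490.10833)² + (−117.80833)² + (+697.29167)² + (−110.80833)² + (−66.70833)² + (−102.80833)² + (+359.59167)² + (−187.00833)² = 1795032.64917
Variance = 1795032.64917 / 12 = 149586.05410
SE* = √149586.05410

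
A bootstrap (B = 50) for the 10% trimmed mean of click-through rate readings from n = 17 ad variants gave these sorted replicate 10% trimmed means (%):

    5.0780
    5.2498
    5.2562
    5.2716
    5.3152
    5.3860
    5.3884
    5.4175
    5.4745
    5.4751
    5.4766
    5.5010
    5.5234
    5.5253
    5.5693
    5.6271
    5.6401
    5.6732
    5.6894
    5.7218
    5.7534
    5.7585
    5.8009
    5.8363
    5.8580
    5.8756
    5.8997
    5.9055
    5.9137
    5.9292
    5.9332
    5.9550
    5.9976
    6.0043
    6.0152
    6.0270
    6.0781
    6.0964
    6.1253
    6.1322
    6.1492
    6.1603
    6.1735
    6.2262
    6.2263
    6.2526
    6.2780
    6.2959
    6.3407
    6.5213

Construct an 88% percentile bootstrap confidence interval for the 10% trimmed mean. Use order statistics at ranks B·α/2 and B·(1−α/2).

(5.2562, 6.2780)

α = 0.12; lower rank = 50 × 0.060 = 3; upper rank = 50 × 0.940 = 47.
The 3rd smallest replicate is 5.2562; the 47th is 6.2780.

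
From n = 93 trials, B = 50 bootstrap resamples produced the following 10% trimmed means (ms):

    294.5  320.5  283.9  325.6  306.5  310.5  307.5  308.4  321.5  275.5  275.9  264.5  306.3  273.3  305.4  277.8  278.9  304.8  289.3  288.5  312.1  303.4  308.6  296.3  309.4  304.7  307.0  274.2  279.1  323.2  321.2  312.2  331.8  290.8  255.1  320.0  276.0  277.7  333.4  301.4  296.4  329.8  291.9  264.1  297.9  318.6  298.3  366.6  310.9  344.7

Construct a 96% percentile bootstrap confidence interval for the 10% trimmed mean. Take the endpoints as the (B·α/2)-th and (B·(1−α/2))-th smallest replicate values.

Sorted replicates: 255.1, 264.1, 264.5, 273.3, 274.2, 275.5, 275.9, 276.0, 277.7, 277.8, 278.9, 279.1, 283.9, 288.5, 289.3, 290.8, 291.9, 294.5, 296.3, 296.4, 297.9, 298.3, 301.4, 303.4, 304.7, 304.8, 305.4, 306.3, 306.5, 307.0, 307.5, 308.4, 308.6, 309.4, 310.5, 310.9, 312.1, 312.2, 318.6, 320.0, 320.5, 321.2, 321.5, 323.2, 325.6, 329.8, 331.8, 333.4, 344.7, 366.6
α = 0.04; lower rank = 50 × 0.020 = 1; upper rank = 50 × 0.980 = 49.
The 1st smallest replicate is 255.1; the 49th is 344.7.

(255.1, 344.7)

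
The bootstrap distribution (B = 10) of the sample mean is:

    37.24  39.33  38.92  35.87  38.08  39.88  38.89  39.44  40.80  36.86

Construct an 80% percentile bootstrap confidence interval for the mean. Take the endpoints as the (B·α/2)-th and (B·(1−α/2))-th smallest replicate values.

Sorted replicates: 35.87, 36.86, 37.24, 38.08, 38.89, 38.92, 39.33, 39.44, 39.88, 40.80
α = 0.20; lower rank = 10 × 0.100 = 1; upper rank = 10 × 0.900 = 9.
The 1st smallest replicate is 35.87; the 9th is 39.88.

(35.87, 39.88)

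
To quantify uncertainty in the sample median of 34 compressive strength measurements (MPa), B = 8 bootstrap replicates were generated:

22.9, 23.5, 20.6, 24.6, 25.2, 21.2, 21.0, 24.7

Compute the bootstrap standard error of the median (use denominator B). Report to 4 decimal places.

Bootstrap SE is the standard deviation of the 8 replicate medians.
Mean of replicates: (22.9 + 23.5 + 20.6 + 24.6 + 25.2 + 21.2 + 21.0 + 24.7) / 8 = 183.70000 / 8 = 22.96250
Sum of squared deviations: (−0.06250)² + (+0.53750)² + (−2.36250)² + (+1.63750)² + (+2.23750)² + (−1.76250)² + (−1.96250)² + (+1.73750)² = 23.53875
Variance = 23.53875 / 8 = 2.94234
SE* = √2.94234

SE* = 1.7153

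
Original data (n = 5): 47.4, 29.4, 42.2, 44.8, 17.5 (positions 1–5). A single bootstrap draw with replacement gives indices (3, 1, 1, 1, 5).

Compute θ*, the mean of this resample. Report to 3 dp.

θ* = 40.380

Resample values: 42.2, 47.4, 47.4, 47.4, 17.5.
Mean = (42.2 + 47.4 + 47.4 + 47.4 + 17.5) / 5 = 201.90 / 5 = 40.380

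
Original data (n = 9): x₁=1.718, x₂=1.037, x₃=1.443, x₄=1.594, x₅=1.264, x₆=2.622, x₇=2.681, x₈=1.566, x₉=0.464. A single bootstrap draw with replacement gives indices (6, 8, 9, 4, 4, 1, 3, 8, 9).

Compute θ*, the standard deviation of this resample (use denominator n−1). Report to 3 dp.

θ* = 0.657

Resample values: 2.622, 1.566, 0.464, 1.594, 1.594, 1.718, 1.443, 1.566, 0.464.
Mean = 1.4479; sum of squared deviations = 3.4582
s² = 3.4582 / 8 = 0.4323
s = √0.4323 = 0.657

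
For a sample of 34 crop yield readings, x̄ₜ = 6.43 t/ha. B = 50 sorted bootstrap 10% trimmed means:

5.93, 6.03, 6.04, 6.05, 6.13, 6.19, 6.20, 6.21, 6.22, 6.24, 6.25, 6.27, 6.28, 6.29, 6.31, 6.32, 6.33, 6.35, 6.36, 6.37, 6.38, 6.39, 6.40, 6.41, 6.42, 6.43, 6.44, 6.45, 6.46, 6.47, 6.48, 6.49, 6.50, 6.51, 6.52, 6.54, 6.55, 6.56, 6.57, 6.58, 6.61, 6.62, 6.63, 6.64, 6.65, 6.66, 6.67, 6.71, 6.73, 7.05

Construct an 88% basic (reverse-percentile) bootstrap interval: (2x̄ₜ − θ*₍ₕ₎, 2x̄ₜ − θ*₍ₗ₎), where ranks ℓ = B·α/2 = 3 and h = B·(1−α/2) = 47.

Percentile endpoints at ranks 3 and 47: θ*₍3₎ = 6.04, θ*₍47₎ = 6.67.
Basic interval reflects these around x̄ₜ:
  lower = 2 × 6.43 − 6.67 = 6.19
  upper = 2 × 6.43 − 6.04 = 6.82

(6.19, 6.82)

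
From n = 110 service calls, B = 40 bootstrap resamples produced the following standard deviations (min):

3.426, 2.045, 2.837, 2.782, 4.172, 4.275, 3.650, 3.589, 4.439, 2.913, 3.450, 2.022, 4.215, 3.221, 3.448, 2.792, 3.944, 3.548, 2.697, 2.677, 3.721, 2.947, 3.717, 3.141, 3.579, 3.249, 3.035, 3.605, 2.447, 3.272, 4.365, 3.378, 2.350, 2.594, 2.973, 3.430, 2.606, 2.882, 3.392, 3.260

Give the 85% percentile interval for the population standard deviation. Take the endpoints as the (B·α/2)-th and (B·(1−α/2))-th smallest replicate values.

Sorted replicates: 2.022, 2.045, 2.350, 2.447, 2.594, 2.606, 2.677, 2.697, 2.782, 2.792, 2.837, 2.882, 2.913, 2.947, 2.973, 3.035, 3.141, 3.221, 3.249, 3.260, 3.272, 3.378, 3.392, 3.426, 3.430, 3.448, 3.450, 3.548, 3.579, 3.589, 3.605, 3.650, 3.717, 3.721, 3.944, 4.172, 4.215, 4.275, 4.365, 4.439
α = 0.15; lower rank = 40 × 0.075 = 3; upper rank = 40 × 0.925 = 37.
The 3rd smallest replicate is 2.350; the 37th is 4.215.

(2.350, 4.215)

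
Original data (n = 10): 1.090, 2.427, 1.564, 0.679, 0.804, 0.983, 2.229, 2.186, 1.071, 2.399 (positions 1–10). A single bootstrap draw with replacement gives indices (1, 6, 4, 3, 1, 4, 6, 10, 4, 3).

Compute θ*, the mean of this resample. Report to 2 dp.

Resample values: 1.090, 0.983, 0.679, 1.564, 1.090, 0.679, 0.983, 2.399, 0.679, 1.564.
Mean = (1.090 + 0.983 + 0.679 + 1.564 + 1.090 + 0.679 + 0.983 + 2.399 + 0.679 + 1.564) / 10 = 11.7100 / 10 = 1.17

θ* = 1.17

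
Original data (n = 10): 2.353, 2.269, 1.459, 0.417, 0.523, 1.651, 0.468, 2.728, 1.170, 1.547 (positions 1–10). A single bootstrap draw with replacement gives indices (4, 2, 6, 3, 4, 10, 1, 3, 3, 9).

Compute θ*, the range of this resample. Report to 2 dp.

Resample values: 0.417, 2.269, 1.651, 1.459, 0.417, 1.547, 2.353, 1.459, 1.459, 1.170.
Range = 2.353 − 0.417 = 1.94

θ* = 1.94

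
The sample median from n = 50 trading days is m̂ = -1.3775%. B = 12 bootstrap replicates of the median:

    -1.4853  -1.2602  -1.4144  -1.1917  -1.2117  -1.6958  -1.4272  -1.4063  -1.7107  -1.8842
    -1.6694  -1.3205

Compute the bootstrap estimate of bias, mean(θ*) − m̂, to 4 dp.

bias = −0.0956

mean(θ*) = ((-1.4853) + (-1.2602) + (-1.4144) + (-1.1917) + (-1.2117) + (-1.6958) + (-1.4272) + (-1.4063) + (-1.7107) + (-1.8842) + (-1.6694) + (-1.3205)) / 12 = -1.47312
bias = -1.47312 − -1.3775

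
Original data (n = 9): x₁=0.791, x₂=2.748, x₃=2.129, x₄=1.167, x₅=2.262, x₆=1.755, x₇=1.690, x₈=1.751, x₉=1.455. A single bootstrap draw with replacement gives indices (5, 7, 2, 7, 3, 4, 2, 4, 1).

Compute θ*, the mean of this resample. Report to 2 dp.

θ* = 1.82

Resample values: 2.262, 1.690, 2.748, 1.690, 2.129, 1.167, 2.748, 1.167, 0.791.
Mean = (2.262 + 1.690 + 2.748 + 1.690 + 2.129 + 1.167 + 2.748 + 1.167 + 0.791) / 9 = 16.3920 / 9 = 1.82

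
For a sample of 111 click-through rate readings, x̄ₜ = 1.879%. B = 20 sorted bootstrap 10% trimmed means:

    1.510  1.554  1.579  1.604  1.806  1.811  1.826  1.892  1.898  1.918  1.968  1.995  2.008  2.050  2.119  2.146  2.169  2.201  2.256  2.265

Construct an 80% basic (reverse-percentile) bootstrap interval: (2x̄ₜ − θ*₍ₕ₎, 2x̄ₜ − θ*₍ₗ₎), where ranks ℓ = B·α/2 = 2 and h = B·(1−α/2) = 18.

Percentile endpoints at ranks 2 and 18: θ*₍2₎ = 1.554, θ*₍18₎ = 2.201.
Basic interval reflects these around x̄ₜ:
  lower = 2 × 1.879 − 2.201 = 1.557
  upper = 2 × 1.879 − 1.554 = 2.204

(1.557, 2.204)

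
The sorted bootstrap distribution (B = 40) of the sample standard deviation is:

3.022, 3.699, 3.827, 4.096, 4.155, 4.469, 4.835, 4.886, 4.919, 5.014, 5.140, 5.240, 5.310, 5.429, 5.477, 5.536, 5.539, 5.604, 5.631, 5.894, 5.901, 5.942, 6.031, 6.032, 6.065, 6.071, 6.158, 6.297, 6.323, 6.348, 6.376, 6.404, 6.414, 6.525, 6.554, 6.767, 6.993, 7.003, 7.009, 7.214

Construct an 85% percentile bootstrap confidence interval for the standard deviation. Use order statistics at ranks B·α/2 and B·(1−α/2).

α = 0.15; lower rank = 40 × 0.075 = 3; upper rank = 40 × 0.925 = 37.
The 3rd smallest replicate is 3.827; the 37th is 6.993.

(3.827, 6.993)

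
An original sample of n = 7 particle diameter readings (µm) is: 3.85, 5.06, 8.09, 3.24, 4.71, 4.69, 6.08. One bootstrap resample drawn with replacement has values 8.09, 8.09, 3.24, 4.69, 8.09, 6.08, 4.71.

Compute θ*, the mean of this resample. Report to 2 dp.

Mean = (8.09 + 8.09 + 3.24 + 4.69 + 8.09 + 6.08 + 4.71) / 7 = 42.990 / 7 = 6.14

θ* = 6.14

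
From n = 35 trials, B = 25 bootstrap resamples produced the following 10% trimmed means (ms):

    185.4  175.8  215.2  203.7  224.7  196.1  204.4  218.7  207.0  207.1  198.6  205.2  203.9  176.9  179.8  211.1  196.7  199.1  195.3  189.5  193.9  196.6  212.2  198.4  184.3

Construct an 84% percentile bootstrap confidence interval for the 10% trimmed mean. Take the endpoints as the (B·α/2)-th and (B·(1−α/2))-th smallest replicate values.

(176.9, 215.2)

Sorted replicates: 175.8, 176.9, 179.8, 184.3, 185.4, 189.5, 193.9, 195.3, 196.1, 196.6, 196.7, 198.4, 198.6, 199.1, 203.7, 203.9, 204.4, 205.2, 207.0, 207.1, 211.1, 212.2, 215.2, 218.7, 224.7
α = 0.16; lower rank = 25 × 0.080 = 2; upper rank = 25 × 0.920 = 23.
The 2nd smallest replicate is 176.9; the 23rd is 215.2.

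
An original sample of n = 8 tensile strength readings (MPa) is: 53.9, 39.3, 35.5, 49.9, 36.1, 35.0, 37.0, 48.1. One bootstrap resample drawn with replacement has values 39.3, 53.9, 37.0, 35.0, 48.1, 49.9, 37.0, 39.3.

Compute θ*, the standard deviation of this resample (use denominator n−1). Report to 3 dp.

Mean = 42.4375; sum of squared deviations = 353.2788
s² = 353.2788 / 7 = 50.4684
s = √50.4684 = 7.104

θ* = 7.104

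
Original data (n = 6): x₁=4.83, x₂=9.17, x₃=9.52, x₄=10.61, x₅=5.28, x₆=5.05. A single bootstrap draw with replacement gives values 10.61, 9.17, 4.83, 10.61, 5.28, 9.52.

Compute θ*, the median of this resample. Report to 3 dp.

Sorted: 4.83, 5.28, 9.17, 9.52, 10.61, 10.61
Median = average of the two middle values = 9.345

θ* = 9.345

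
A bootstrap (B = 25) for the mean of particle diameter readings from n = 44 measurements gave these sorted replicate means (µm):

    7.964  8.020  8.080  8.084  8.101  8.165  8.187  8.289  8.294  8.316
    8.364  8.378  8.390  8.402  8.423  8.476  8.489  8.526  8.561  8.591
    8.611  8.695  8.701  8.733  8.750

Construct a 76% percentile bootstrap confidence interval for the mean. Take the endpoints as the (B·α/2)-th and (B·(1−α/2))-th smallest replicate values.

(8.080, 8.695)

α = 0.24; lower rank = 25 × 0.120 = 3; upper rank = 25 × 0.880 = 22.
The 3rd smallest replicate is 8.080; the 22nd is 8.695.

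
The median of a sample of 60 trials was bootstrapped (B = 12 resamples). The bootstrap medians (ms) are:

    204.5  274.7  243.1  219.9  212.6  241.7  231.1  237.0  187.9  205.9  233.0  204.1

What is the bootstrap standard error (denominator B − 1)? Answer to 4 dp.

SE* = 23.5452

Bootstrap SE is the standard deviation of the 12 replicate medians.
Mean of replicates: (204.5 + 274.7 + 243.1 + 219.9 + 212.6 + 241.7 + 231.1 + 237.0 + 187.9 + 205.9 + 233.0 + 204.1) / 12 = 2695.50000 / 12 = 224.62500
Sum of squared deviations: (−20.12500)² + (+50.07500)² + (+18.47500)² + (−4.72500)² + (−12.02500)² + (+17.07500)² + (+6.47500)² + (+12.37500)² + (−36.72500)² + (−18.72500)² + (+8.37500)² + (−20.52500)² = 6098.16250
Variance = 6098.16250 / 11 = 554.37841
SE* = √554.37841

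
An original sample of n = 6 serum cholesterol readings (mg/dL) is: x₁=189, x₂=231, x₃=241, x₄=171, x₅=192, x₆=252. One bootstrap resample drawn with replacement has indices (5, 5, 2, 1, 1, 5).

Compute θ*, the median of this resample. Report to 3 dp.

θ* = 192.000

Resample values: 192, 192, 231, 189, 189, 192.
Sorted: 189, 189, 192, 192, 192, 231
Median = average of the two middle values = 192.000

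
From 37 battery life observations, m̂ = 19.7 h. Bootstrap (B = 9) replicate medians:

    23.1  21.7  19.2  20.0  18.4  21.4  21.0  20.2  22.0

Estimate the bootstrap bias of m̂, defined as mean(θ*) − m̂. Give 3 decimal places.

bias = +1.078

mean(θ*) = (23.1 + 21.7 + 19.2 + 20.0 + 18.4 + 21.4 + 21.0 + 20.2 + 22.0) / 9 = 20.7778
bias = 20.7778 − 19.7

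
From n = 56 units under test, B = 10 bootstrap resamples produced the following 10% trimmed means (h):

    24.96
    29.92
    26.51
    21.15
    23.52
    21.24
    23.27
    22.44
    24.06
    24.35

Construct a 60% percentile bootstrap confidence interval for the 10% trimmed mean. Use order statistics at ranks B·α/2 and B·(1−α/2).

(21.24, 24.96)

Sorted replicates: 21.15, 21.24, 22.44, 23.27, 23.52, 24.06, 24.35, 24.96, 26.51, 29.92
α = 0.40; lower rank = 10 × 0.200 = 2; upper rank = 10 × 0.800 = 8.
The 2nd smallest replicate is 21.24; the 8th is 24.96.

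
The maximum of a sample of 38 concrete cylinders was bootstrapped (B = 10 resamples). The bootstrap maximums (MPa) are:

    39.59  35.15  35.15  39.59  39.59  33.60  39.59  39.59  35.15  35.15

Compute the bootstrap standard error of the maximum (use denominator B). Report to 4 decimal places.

Bootstrap SE is the standard deviation of the 10 replicate maximums.
Mean of replicates: (39.59 + 35.15 + 35.15 + 39.59 + 39.59 + 33.60 + 39.59 + 39.59 + 35.15 + 35.15) / 10 = 372.15000 / 10 = 37.21500
Sum of squared deviations: (+2.37500)² + (−2.06500)² + (−2.06500)² + (+2.37500)² + (+2.37500)² + (−3.61500)² + (+2.37500)² + (+2.37500)² + (−2.06500)² + (−2.06500)² = 58.32825
Variance = 58.32825 / 10 = 5.83283
SE* = √5.83283

SE* = 2.4151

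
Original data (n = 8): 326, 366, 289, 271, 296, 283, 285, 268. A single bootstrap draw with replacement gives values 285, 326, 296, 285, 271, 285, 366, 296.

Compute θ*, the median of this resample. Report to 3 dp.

θ* = 290.500

Sorted: 271, 285, 285, 285, 296, 296, 326, 366
Median = average of the two middle values = 290.500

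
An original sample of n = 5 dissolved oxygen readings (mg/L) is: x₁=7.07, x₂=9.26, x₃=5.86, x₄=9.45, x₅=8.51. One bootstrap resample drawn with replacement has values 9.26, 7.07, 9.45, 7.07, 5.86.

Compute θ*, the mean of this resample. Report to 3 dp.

θ* = 7.742

Mean = (9.26 + 7.07 + 9.45 + 7.07 + 5.86) / 5 = 38.710 / 5 = 7.742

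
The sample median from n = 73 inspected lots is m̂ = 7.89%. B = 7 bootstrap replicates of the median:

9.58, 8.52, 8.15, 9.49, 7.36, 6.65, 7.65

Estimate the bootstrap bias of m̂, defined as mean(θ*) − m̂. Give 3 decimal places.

mean(θ*) = (9.58 + 8.52 + 8.15 + 9.49 + 7.36 + 6.65 + 7.65) / 7 = 8.2000
bias = 8.2000 − 7.89

bias = +0.310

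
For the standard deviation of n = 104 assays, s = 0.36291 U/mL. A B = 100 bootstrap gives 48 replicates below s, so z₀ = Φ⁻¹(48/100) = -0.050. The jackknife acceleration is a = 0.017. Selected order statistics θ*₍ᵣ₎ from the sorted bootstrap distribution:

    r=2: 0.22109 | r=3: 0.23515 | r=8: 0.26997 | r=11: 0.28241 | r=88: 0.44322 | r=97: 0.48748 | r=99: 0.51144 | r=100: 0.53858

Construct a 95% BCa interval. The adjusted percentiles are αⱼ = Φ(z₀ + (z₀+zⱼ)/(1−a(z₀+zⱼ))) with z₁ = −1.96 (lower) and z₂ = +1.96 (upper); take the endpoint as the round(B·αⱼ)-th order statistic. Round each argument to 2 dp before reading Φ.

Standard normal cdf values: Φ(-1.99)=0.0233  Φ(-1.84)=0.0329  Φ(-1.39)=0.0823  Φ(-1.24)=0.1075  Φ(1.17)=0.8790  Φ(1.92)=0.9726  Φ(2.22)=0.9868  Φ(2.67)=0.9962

Lower: z₀ + z₁ = -0.050 + (-1.960) = -2.010; 1 − a(z₀+z₁) = 1 − (0.017)(-2.010) = 1.0342; argument = -0.050 + (-2.010)/1.0342 = -1.9936 → -1.99.
α₁ = Φ(-1.99) = 0.0233; rank = round(100 × 0.0233) = 2; θ*₍2₎ = 0.22109.
Upper: z₀ + z₂ = 1.910; 1 − a(z₀+z₂) = 0.9675; argument = 1.9241 → 1.92; α₂ = 0.9726; rank = 97; θ*₍97₎ = 0.48748.

(0.22109, 0.48748)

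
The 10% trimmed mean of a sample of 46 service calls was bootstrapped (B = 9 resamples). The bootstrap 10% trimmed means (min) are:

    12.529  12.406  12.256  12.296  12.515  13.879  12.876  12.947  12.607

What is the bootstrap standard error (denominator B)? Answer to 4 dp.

SE* = 0.4715

Bootstrap SE is the standard deviation of the 9 replicate 10% trimmed means.
Mean of replicates: (12.529 + 12.406 + 12.256 + 12.296 + 12.515 + 13.879 + 12.876 + 12.947 + 12.607) / 9 = 114.31100 / 9 = 12.70122
Sum of squared deviations: (−0.17222)² + (−0.29522)² + (−0.44522)² + (−0.40522)² + (−0.18622)² + (+1.17778)² + (+0.17478)² + (+0.24578)² + (−0.09422)² = 2.00092
Variance = 2.00092 / 9 = 0.22232
SE* = √0.22232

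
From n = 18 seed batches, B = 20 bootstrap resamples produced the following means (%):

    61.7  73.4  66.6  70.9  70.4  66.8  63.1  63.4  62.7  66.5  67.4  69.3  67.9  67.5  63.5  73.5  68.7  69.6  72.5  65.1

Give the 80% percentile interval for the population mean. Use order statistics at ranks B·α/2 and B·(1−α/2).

(62.7, 72.5)

Sorted replicates: 61.7, 62.7, 63.1, 63.4, 63.5, 65.1, 66.5, 66.6, 66.8, 67.4, 67.5, 67.9, 68.7, 69.3, 69.6, 70.4, 70.9, 72.5, 73.4, 73.5
α = 0.20; lower rank = 20 × 0.100 = 2; upper rank = 20 × 0.900 = 18.
The 2nd smallest replicate is 62.7; the 18th is 72.5.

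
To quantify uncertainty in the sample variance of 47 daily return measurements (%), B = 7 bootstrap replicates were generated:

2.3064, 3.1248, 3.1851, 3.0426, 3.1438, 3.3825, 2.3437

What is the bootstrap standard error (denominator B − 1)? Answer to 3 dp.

SE* = 0.428

Bootstrap SE is the standard deviation of the 7 replicate variances.
Mean of replicates: (2.3064 + 3.1248 + 3.1851 + 3.0426 + 3.1438 + 3.3825 + 2.3437) / 7 = 20.52890 / 7 = 2.93270
Sum of squared deviations: (−0.62630)² + (+0.19210)² + (+0.25240)² + (+0.10990)² + (+0.21110)² + (+0.44980)² + (−0.58900)² = 1.09874
Variance = 1.09874 / 6 = 0.18312
SE* = √0.18312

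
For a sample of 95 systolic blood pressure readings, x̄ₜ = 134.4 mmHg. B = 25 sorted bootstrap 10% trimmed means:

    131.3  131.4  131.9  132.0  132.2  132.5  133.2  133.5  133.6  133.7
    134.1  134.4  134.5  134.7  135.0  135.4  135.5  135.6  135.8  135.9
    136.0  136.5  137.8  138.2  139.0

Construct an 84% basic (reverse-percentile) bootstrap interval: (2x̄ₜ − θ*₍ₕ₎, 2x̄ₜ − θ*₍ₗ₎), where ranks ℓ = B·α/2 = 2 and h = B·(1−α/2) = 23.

(131.0, 137.4)

Percentile endpoints at ranks 2 and 23: θ*₍2₎ = 131.4, θ*₍23₎ = 137.8.
Basic interval reflects these around x̄ₜ:
  lower = 2 × 134.4 − 137.8 = 131.0
  upper = 2 × 134.4 − 131.4 = 137.4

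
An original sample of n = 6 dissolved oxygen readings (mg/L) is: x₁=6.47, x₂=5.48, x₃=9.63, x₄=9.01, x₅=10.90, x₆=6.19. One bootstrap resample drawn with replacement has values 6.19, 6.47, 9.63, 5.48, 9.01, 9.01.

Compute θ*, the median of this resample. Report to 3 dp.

Sorted: 5.48, 6.19, 6.47, 9.01, 9.01, 9.63
Median = average of the two middle values = 7.740

θ* = 7.740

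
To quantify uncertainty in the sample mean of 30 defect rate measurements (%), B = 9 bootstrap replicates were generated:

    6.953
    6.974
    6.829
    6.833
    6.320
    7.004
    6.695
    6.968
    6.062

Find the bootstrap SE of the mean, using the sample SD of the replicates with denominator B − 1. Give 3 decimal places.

Bootstrap SE is the standard deviation of the 9 replicate means.
Mean of replicates: (6.953 + 6.974 + 6.829 + 6.833 + 6.320 + 7.004 + 6.695 + 6.968 + 6.062) / 9 = 60.6380 / 9 = 6.7376
Sum of squared deviations: (+0.2154)² + (+0.2364)² + (+0.0914)² + (+0.0954)² + (−0.4176)² + (+0.2664)² + (−0.0426)² + (+0.2304)² + (−0.6756)² = 0.8764
Variance = 0.8764 / 8 = 0.1096
SE* = √0.1096

SE* = 0.331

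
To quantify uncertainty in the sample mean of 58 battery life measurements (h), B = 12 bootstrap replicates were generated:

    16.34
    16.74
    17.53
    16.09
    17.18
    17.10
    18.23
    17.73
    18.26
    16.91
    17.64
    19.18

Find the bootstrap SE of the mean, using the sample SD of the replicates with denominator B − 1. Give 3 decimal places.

SE* = 0.876

Bootstrap SE is the standard deviation of the 12 replicate means.
Mean of replicates: (16.34 + 16.74 + 17.53 + 16.09 + 17.18 + 17.10 + 18.23 + 17.73 + 18.26 + 16.91 + 17.64 + 19.18) / 12 = 208.9300 / 12 = 17.4108
Sum of squared deviations: (−1.0708)² + (−0.6708)² + (+0.1192)² + (−1.3208)² + (−0.2308)² + (−0.3108)² + (+0.8192)² + (+0.3192)² + (+0.8492)² + (−0.5008)² + (+0.2292)² + (+1.7692)² = 8.4327
Variance = 8.4327 / 11 = 0.7666
SE* = √0.7666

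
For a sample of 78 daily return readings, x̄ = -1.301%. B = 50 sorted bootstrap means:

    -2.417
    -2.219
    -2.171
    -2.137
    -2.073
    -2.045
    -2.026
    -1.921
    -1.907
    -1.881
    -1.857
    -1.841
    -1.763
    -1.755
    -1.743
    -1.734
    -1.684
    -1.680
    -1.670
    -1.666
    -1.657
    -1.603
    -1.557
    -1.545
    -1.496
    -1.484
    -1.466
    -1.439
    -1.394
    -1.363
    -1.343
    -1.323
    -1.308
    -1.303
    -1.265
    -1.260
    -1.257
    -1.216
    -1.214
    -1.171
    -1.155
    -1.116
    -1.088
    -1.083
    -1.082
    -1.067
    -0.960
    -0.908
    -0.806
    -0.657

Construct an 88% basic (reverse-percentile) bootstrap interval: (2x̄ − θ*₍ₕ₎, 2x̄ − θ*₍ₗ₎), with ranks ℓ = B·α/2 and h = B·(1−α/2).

Percentile endpoints at ranks 3 and 47: θ*₍3₎ = -2.171, θ*₍47₎ = -0.960.
Basic interval reflects these around x̄:
  lower = 2 × -1.301 − -0.960 = -1.642
  upper = 2 × -1.301 − -2.171 = -0.431

(-1.642, -0.431)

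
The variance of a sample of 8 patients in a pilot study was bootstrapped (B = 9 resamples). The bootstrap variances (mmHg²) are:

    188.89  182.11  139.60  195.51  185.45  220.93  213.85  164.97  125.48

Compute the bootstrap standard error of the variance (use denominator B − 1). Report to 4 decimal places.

SE* = 31.6310

Bootstrap SE is the standard deviation of the 9 replicate variances.
Mean of replicates: (188.89 + 182.11 + 139.60 + 195.51 + 185.45 + 220.93 + 213.85 + 164.97 + 125.48) / 9 = 1616.79000 / 9 = 179.64333
Sum of squared deviations: (+9.24667)² + (+2.46667)² + (−40.04333)² + (+15.86667)² + (+5.80667)² + (+41.28667)² + (+34.20667)² + (−14.67333)² + (−54.16333)² = 8004.18060
Variance = 8004.18060 / 8 = 1000.52257
SE* = √1000.52257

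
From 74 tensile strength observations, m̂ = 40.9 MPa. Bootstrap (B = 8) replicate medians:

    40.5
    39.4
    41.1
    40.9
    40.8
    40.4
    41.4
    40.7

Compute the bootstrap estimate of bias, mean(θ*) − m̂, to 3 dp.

bias = −0.250

mean(θ*) = (40.5 + 39.4 + 41.1 + 40.9 + 40.8 + 40.4 + 41.4 + 40.7) / 8 = 40.6500
bias = 40.6500 − 40.9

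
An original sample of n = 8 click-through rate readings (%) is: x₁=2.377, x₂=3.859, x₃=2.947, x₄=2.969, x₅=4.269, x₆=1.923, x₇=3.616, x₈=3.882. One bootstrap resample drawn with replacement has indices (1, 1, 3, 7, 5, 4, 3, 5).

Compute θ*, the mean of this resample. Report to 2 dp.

θ* = 3.22

Resample values: 2.377, 2.377, 2.947, 3.616, 4.269, 2.969, 2.947, 4.269.
Mean = (2.377 + 2.377 + 2.947 + 3.616 + 4.269 + 2.969 + 2.947 + 4.269) / 8 = 25.7710 / 8 = 3.22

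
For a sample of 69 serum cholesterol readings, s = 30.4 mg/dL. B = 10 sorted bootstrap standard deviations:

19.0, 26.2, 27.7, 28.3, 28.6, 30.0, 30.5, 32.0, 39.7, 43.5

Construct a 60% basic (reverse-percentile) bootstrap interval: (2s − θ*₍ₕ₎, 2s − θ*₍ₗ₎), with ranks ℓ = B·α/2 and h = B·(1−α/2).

Percentile endpoints at ranks 2 and 8: θ*₍2₎ = 26.2, θ*₍8₎ = 32.0.
Basic interval reflects these around s:
  lower = 2 × 30.4 − 32.0 = 28.8
  upper = 2 × 30.4 − 26.2 = 34.6

(28.8, 34.6)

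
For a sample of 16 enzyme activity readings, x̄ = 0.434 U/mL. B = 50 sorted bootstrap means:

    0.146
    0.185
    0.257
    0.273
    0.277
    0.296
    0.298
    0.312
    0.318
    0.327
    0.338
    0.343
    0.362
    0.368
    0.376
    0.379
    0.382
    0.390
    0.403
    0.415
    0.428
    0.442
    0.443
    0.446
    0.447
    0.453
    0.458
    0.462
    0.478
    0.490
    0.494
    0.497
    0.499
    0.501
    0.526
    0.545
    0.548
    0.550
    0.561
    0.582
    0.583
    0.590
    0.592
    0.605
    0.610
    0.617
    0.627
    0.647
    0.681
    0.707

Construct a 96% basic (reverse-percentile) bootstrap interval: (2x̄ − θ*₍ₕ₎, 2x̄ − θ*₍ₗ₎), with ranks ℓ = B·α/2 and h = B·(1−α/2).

(0.187, 0.722)

Percentile endpoints at ranks 1 and 49: θ*₍1₎ = 0.146, θ*₍49₎ = 0.681.
Basic interval reflects these around x̄:
  lower = 2 × 0.434 − 0.681 = 0.187
  upper = 2 × 0.434 − 0.146 = 0.722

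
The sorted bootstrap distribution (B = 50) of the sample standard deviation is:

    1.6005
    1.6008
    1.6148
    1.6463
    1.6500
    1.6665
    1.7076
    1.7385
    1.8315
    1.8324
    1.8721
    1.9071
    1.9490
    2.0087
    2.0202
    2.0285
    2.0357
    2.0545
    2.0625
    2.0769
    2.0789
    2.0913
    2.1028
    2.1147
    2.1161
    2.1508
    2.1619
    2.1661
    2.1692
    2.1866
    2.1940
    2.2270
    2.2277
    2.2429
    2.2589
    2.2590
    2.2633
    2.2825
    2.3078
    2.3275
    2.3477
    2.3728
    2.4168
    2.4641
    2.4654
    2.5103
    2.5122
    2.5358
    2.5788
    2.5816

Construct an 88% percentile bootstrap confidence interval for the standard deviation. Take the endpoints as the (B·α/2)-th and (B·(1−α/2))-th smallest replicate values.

α = 0.12; lower rank = 50 × 0.060 = 3; upper rank = 50 × 0.940 = 47.
The 3rd smallest replicate is 1.6148; the 47th is 2.5122.

(1.6148, 2.5122)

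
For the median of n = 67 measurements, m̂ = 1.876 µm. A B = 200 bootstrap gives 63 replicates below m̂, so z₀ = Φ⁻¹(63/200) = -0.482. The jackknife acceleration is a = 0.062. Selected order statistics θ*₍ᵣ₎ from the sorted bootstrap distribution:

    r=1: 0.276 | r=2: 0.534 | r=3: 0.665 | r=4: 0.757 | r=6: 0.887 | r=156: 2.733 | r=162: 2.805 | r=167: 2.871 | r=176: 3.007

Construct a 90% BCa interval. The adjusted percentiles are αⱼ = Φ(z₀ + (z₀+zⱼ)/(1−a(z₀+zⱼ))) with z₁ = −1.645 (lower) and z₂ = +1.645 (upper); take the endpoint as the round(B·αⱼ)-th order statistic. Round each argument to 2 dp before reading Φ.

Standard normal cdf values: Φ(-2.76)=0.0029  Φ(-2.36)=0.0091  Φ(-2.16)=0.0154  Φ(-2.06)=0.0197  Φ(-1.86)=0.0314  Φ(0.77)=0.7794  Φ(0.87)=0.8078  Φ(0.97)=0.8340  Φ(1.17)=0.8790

Lower: z₀ + z₁ = -0.482 + (-1.645) = -2.127; 1 − a(z₀+z₁) = 1 − (0.062)(-2.127) = 1.1319; argument = -0.482 + (-2.127)/1.1319 = -2.3612 → -2.36.
α₁ = Φ(-2.36) = 0.0091; rank = round(200 × 0.0091) = 2; θ*₍2₎ = 0.534.
Upper: z₀ + z₂ = 1.163; 1 − a(z₀+z₂) = 0.9279; argument = 0.7714 → 0.77; α₂ = 0.7794; rank = 156; θ*₍156₎ = 2.733.

(0.534, 2.733)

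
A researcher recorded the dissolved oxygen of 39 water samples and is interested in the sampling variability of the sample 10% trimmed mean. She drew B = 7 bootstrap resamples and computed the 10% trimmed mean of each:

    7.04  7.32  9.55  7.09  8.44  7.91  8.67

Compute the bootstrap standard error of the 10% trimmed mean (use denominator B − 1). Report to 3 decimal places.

SE* = 0.937

Bootstrap SE is the standard deviation of the 7 replicate 10% trimmed means.
Mean of replicates: (7.04 + 7.32 + 9.55 + 7.09 + 8.44 + 7.91 + 8.67) / 7 = 56.0200 / 7 = 8.0029
Sum of squared deviations: (−0.9629)² + (−0.6829)² + (+1.5471)² + (−0.9129)² + (+0.4371)² + (−0.0929)² + (+0.6671)² = 5.2651
Variance = 5.2651 / 6 = 0.8775
SE* = √0.8775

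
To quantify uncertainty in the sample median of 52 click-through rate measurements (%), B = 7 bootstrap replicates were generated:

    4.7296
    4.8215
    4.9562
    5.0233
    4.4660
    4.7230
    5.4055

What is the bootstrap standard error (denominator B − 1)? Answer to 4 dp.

SE* = 0.2956

Bootstrap SE is the standard deviation of the 7 replicate medians.
Mean of replicates: (4.7296 + 4.8215 + 4.9562 + 5.0233 + 4.4660 + 4.7230 + 5.4055) / 7 = 34.12510 / 7 = 4.87501
Sum of squared deviations: (−0.14541)² + (−0.05351)² + (+0.08119)² + (+0.14829)² + (−0.40901)² + (−0.15201)² + (+0.53049)² = 0.52440
Variance = 0.52440 / 6 = 0.08740
SE* = √0.08740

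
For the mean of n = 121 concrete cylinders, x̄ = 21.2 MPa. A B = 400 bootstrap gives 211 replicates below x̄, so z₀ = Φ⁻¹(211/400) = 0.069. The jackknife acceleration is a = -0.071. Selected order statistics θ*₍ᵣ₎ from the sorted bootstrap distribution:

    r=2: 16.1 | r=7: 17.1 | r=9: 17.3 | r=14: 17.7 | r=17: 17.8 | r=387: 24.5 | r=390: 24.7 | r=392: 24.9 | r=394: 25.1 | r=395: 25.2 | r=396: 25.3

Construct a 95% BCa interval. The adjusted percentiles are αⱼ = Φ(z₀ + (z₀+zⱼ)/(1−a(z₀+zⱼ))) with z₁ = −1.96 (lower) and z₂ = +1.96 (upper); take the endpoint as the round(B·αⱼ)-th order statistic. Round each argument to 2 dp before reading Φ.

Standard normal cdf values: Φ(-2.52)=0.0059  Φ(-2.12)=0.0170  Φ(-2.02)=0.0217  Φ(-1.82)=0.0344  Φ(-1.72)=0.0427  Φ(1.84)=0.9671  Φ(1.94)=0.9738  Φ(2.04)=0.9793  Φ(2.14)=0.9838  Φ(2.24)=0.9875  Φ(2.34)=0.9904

Lower: z₀ + z₁ = 0.069 + (-1.960) = -1.891; 1 − a(z₀+z₁) = 1 − (-0.071)(-1.891) = 0.8657; argument = 0.069 + (-1.891)/0.8657 = -2.1153 → -2.12.
α₁ = Φ(-2.12) = 0.0170; rank = round(400 × 0.0170) = 7; θ*₍7₎ = 17.1.
Upper: z₀ + z₂ = 2.029; 1 − a(z₀+z₂) = 1.1441; argument = 1.8425 → 1.84; α₂ = 0.9671; rank = 387; θ*₍387₎ = 24.5.

(17.1, 24.5)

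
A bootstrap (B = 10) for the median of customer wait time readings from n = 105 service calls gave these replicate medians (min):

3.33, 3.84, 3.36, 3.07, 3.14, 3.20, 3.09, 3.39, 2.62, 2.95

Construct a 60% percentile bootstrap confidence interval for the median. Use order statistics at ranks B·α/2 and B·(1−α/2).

(2.95, 3.36)

Sorted replicates: 2.62, 2.95, 3.07, 3.09, 3.14, 3.20, 3.33, 3.36, 3.39, 3.84
α = 0.40; lower rank = 10 × 0.200 = 2; upper rank = 10 × 0.800 = 8.
The 2nd smallest replicate is 2.95; the 8th is 3.36.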